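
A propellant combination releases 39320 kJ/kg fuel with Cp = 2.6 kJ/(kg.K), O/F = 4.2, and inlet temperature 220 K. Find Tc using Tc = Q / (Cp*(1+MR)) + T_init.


Tc = 39320 / (2.6 * (1 + 4.2)) + 220 = 3128 K

3128 K


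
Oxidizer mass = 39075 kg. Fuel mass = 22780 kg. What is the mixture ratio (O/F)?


MR = 39075 / 22780 = 1.72

1.72


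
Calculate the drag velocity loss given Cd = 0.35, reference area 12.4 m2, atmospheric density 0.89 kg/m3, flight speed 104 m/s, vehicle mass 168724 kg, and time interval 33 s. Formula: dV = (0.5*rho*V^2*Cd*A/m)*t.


D = 0.5 * 0.89 * 104^2 * 0.35 * 12.4 = 20888.94 N
a = 20888.94 / 168724 = 0.1238 m/s2
dV = 0.1238 * 33 = 4.1 m/s

4.1 m/s


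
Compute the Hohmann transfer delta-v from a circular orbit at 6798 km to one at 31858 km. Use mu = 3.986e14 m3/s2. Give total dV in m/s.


V1 = sqrt(mu/r1) = 7657.34 m/s
dV1 = V1*(sqrt(2*r2/(r1+r2)) - 1) = 2173.57 m/s
V2 = sqrt(mu/r2) = 3537.2 m/s
dV2 = V2*(1 - sqrt(2*r1/(r1+r2))) = 1439.43 m/s
Total dV = 3613 m/s

3613 m/s


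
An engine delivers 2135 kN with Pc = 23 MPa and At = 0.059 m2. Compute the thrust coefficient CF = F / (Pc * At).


CF = 2135000 / (23e6 * 0.059) = 1.57

1.57


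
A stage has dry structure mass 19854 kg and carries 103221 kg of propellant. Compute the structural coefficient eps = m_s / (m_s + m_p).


eps = 19854 / (19854 + 103221) = 0.1613

0.1613


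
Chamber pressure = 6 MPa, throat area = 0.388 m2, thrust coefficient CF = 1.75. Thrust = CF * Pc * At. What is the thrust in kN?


F = 1.75 * 6e6 * 0.388 = 4.0740e+06 N = 4074.0 kN

4074.0 kN


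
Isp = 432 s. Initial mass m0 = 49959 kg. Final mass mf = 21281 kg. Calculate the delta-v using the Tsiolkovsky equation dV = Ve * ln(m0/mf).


Ve = 432 * 9.81 = 4237.92 m/s
dV = 4237.92 * ln(49959/21281) = 3617 m/s

3617 m/s


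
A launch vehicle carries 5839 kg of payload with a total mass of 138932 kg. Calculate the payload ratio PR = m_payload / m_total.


PR = 5839 / 138932 = 0.042

0.042


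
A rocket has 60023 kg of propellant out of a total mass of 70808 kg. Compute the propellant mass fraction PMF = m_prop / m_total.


PMF = 60023 / 70808 = 0.848

0.848


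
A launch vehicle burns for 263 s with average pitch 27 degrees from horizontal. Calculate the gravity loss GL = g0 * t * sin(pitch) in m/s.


GL = 9.81 * 263 * sin(27 deg) = 1171 m/s

1171 m/s


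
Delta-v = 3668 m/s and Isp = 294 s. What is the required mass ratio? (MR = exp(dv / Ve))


Ve = 294 * 9.81 = 2884.14 m/s
MR = exp(3668 / 2884.14) = 3.567

3.567


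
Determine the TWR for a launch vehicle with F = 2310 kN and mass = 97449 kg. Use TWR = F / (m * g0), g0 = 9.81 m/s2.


TWR = 2310000 / (97449 * 9.81) = 2.42

2.42


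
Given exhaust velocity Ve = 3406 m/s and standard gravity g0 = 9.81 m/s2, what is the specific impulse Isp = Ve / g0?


Isp = Ve / g0 = 3406 / 9.81 = 347.2 s

347.2 s


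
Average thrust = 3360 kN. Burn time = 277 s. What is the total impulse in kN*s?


It = 3360 * 277 = 930720 kN*s

930720 kN*s


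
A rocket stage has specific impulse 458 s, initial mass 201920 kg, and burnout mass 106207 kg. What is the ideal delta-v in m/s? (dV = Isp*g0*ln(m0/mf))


Ve = 458 * 9.81 = 4492.98 m/s
dV = 4492.98 * ln(201920/106207) = 2887 m/s

2887 m/s


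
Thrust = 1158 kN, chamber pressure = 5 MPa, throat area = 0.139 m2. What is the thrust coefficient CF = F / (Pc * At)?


CF = 1158000 / (5e6 * 0.139) = 1.67

1.67


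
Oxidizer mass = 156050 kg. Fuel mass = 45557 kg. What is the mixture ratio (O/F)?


MR = 156050 / 45557 = 3.43

3.43


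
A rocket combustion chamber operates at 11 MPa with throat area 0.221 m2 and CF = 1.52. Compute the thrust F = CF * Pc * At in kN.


F = 1.52 * 11e6 * 0.221 = 3.6951e+06 N = 3695.1 kN

3695.1 kN


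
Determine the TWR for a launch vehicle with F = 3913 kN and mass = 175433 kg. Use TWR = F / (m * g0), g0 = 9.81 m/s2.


TWR = 3913000 / (175433 * 9.81) = 2.27

2.27


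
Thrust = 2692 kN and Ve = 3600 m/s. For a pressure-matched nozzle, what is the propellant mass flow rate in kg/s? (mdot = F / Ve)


mdot = F / Ve = 2692000 / 3600 = 747.8 kg/s

747.8 kg/s


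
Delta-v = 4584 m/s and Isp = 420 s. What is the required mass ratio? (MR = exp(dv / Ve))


Ve = 420 * 9.81 = 4120.2 m/s
MR = exp(4584 / 4120.2) = 3.042

3.042


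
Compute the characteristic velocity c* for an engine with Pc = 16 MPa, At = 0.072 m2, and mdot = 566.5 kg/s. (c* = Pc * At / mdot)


c* = 16e6 * 0.072 / 566.5 = 2034 m/s

2034 m/s


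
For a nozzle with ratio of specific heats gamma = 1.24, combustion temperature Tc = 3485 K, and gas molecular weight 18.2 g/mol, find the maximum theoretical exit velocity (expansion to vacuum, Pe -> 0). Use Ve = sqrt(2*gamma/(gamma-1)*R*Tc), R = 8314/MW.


R = 8314 / 18.2 = 456.81 J/(kg.K)
Ve = sqrt(2 * 1.24 / (1.24 - 1) * 456.81 * 3485) = 4056 m/s

4056 m/s


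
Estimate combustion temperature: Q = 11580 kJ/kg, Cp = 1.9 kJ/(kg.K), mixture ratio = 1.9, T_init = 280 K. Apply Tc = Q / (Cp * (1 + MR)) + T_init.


Tc = 11580 / (1.9 * (1 + 1.9)) + 280 = 2382 K

2382 K


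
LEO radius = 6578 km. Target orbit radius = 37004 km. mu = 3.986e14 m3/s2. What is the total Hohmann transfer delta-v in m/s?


V1 = sqrt(mu/r1) = 7784.34 m/s
dV1 = V1*(sqrt(2*r2/(r1+r2)) - 1) = 2359.62 m/s
V2 = sqrt(mu/r2) = 3282.04 m/s
dV2 = V2*(1 - sqrt(2*r1/(r1+r2))) = 1478.81 m/s
Total dV = 3838 m/s

3838 m/s


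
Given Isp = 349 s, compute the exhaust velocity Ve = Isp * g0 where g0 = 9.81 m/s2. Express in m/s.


Ve = Isp * g0 = 349 * 9.81 = 3423.7 m/s

3423.7 m/s


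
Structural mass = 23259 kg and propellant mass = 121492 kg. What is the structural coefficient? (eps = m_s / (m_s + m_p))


eps = 23259 / (23259 + 121492) = 0.1607

0.1607


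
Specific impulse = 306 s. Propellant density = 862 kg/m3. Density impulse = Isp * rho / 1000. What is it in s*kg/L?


rho*Isp = 306 * 862 / 1000 = 264 s*kg/L

264 s*kg/L


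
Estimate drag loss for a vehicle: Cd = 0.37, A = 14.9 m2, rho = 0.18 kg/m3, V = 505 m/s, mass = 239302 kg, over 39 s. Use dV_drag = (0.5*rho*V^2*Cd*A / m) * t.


D = 0.5 * 0.18 * 505^2 * 0.37 * 14.9 = 126535.75 N
a = 126535.75 / 239302 = 0.5288 m/s2
dV = 0.5288 * 39 = 20.6 m/s

20.6 m/s


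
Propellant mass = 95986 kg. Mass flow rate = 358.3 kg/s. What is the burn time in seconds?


tb = 95986 / 358.3 = 267.9 s

267.9 s


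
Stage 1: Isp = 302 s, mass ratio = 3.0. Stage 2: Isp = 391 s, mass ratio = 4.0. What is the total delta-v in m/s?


dV1 = 302 * 9.81 * ln(3.0) = 3254.8 m/s
dV2 = 391 * 9.81 * ln(4.0) = 5317.4 m/s
Total dV = 3254.8 + 5317.4 = 8572.2 m/s ~ 8572 m/s

8572 m/s


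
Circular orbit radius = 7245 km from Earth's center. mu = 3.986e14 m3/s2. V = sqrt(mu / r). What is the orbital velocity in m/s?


V = sqrt(3.986e14 / 7245000) = 7417 m/s

7417 m/s


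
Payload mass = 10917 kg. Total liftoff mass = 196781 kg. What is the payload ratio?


PR = 10917 / 196781 = 0.0555

0.0555


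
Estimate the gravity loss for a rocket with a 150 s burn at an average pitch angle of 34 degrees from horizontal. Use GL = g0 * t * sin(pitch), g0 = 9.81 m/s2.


GL = 9.81 * 150 * sin(34 deg) = 823 m/s

823 m/s


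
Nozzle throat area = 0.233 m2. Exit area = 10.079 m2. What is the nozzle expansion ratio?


AR = 10.079 / 0.233 = 43.3

43.3


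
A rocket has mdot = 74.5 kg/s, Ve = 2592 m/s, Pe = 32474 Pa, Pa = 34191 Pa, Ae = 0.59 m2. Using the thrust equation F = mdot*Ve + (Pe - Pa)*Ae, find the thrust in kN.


F = 74.5 * 2592 + (32474 - 34191) * 0.59 = 192091.0 N = 192.1 kN

192.1 kN


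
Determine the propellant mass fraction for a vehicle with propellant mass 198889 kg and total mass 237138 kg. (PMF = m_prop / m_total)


PMF = 198889 / 237138 = 0.839

0.839


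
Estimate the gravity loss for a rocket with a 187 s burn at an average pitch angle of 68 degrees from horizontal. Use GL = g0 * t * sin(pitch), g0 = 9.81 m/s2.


GL = 9.81 * 187 * sin(68 deg) = 1701 m/s

1701 m/s


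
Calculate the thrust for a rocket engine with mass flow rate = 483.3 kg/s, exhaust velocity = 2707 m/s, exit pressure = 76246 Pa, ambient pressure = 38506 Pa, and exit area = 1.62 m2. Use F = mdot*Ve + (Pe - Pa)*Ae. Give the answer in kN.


F = 483.3 * 2707 + (76246 - 38506) * 1.62 = 1.3694e+06 N = 1369.4 kN

1369.4 kN


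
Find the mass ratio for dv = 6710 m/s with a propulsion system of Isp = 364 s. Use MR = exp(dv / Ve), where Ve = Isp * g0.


Ve = 364 * 9.81 = 3570.84 m/s
MR = exp(6710 / 3570.84) = 6.548

6.548


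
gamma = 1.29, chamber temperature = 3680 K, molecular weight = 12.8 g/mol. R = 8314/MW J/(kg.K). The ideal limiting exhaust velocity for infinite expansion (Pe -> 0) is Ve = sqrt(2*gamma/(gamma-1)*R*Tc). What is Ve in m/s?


R = 8314 / 12.8 = 649.53 J/(kg.K)
Ve = sqrt(2 * 1.29 / (1.29 - 1) * 649.53 * 3680) = 4611 m/s

4611 m/s


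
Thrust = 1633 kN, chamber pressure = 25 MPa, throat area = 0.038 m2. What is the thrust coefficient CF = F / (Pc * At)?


CF = 1633000 / (25e6 * 0.038) = 1.72

1.72


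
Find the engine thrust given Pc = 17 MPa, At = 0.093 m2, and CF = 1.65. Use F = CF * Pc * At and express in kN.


F = 1.65 * 17e6 * 0.093 = 2.6086e+06 N = 2608.6 kN

2608.6 kN


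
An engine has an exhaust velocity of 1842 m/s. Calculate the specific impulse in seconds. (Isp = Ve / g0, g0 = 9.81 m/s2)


Isp = Ve / g0 = 1842 / 9.81 = 187.8 s

187.8 s


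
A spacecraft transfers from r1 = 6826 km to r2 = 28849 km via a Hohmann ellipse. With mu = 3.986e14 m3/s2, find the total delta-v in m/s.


V1 = sqrt(mu/r1) = 7641.62 m/s
dV1 = V1*(sqrt(2*r2/(r1+r2)) - 1) = 2076.54 m/s
V2 = sqrt(mu/r2) = 3717.09 m/s
dV2 = V2*(1 - sqrt(2*r1/(r1+r2))) = 1417.67 m/s
Total dV = 3494 m/s

3494 m/s


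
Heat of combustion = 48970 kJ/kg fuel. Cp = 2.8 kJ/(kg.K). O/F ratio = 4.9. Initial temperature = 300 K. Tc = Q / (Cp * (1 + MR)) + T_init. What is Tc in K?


Tc = 48970 / (2.8 * (1 + 4.9)) + 300 = 3264 K

3264 K


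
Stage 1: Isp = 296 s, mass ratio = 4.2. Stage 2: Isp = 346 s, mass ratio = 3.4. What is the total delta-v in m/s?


dV1 = 296 * 9.81 * ln(4.2) = 4167.1 m/s
dV2 = 346 * 9.81 * ln(3.4) = 4153.8 m/s
Total dV = 4167.1 + 4153.8 = 8320.9 m/s ~ 8321 m/s

8321 m/s


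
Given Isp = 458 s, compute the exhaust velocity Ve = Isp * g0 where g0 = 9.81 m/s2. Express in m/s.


Ve = Isp * g0 = 458 * 9.81 = 4493.0 m/s

4493.0 m/s


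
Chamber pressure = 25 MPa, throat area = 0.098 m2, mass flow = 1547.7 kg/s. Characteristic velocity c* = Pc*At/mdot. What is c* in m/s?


c* = 25e6 * 0.098 / 1547.7 = 1583 m/s

1583 m/s


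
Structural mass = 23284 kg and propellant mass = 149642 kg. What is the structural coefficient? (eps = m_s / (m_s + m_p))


eps = 23284 / (23284 + 149642) = 0.1346

0.1346


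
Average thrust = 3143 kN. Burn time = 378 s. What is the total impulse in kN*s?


It = 3143 * 378 = 1188054 kN*s

1188054 kN*s


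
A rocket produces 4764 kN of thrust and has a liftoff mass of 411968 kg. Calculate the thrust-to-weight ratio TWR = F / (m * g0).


TWR = 4764000 / (411968 * 9.81) = 1.18

1.18


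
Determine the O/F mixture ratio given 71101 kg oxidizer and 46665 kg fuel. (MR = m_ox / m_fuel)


MR = 71101 / 46665 = 1.52

1.52


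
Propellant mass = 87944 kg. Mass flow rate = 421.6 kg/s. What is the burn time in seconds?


tb = 87944 / 421.6 = 208.6 s

208.6 s


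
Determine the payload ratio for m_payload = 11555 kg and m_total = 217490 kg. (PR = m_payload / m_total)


PR = 11555 / 217490 = 0.0531

0.0531


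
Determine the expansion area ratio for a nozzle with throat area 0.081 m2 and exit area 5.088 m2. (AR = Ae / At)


AR = 5.088 / 0.081 = 62.8

62.8


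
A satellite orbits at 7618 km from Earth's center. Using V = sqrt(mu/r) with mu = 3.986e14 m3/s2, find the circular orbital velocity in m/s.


V = sqrt(3.986e14 / 7618000) = 7233 m/s

7233 m/s


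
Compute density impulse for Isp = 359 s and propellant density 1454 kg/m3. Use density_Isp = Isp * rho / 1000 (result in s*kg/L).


rho*Isp = 359 * 1454 / 1000 = 522 s*kg/L

522 s*kg/L


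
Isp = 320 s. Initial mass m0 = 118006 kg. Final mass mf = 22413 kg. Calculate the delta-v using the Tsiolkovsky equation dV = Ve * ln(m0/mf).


Ve = 320 * 9.81 = 3139.2 m/s
dV = 3139.2 * ln(118006/22413) = 5215 m/s

5215 m/s


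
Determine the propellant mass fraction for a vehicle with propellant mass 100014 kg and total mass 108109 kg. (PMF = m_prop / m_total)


PMF = 100014 / 108109 = 0.925

0.925


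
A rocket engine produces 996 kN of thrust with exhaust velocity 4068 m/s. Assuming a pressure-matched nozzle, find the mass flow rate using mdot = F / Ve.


mdot = F / Ve = 996000 / 4068 = 244.8 kg/s

244.8 kg/s


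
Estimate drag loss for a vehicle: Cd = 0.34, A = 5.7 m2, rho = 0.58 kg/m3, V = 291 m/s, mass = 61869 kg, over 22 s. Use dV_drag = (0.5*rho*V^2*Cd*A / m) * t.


D = 0.5 * 0.58 * 291^2 * 0.34 * 5.7 = 47592.42 N
a = 47592.42 / 61869 = 0.7692 m/s2
dV = 0.7692 * 22 = 16.9 m/s

16.9 m/s


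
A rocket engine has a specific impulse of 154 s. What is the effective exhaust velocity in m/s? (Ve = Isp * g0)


Ve = Isp * g0 = 154 * 9.81 = 1510.7 m/s

1510.7 m/s


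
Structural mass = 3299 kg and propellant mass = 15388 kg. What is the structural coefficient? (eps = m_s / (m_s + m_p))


eps = 3299 / (3299 + 15388) = 0.1765

0.1765


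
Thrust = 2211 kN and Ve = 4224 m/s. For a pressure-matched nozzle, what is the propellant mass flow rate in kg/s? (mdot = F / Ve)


mdot = F / Ve = 2211000 / 4224 = 523.4 kg/s

523.4 kg/s


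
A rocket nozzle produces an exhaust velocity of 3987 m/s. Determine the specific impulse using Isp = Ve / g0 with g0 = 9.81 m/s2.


Isp = Ve / g0 = 3987 / 9.81 = 406.4 s

406.4 s


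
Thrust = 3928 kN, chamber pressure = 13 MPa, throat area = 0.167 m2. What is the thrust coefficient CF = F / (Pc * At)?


CF = 3928000 / (13e6 * 0.167) = 1.81

1.81


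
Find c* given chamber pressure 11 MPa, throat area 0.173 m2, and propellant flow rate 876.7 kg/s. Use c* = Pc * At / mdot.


c* = 11e6 * 0.173 / 876.7 = 2171 m/s

2171 m/s


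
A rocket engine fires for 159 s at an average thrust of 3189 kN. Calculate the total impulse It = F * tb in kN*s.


It = 3189 * 159 = 507051 kN*s

507051 kN*s


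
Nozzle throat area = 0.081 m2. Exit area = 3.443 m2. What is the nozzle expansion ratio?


AR = 3.443 / 0.081 = 42.5

42.5


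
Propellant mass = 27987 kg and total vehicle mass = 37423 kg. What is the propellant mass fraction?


PMF = 27987 / 37423 = 0.748

0.748


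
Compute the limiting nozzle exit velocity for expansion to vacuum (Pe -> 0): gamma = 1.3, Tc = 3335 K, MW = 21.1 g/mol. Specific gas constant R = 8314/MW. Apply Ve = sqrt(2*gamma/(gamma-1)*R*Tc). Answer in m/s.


R = 8314 / 21.1 = 394.03 J/(kg.K)
Ve = sqrt(2 * 1.3 / (1.3 - 1) * 394.03 * 3335) = 3375 m/s

3375 m/s


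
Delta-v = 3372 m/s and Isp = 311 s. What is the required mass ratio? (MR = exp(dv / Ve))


Ve = 311 * 9.81 = 3050.91 m/s
MR = exp(3372 / 3050.91) = 3.02

3.02


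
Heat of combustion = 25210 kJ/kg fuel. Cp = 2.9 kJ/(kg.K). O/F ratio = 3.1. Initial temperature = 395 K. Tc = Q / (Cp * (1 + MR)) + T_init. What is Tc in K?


Tc = 25210 / (2.9 * (1 + 3.1)) + 395 = 2515 K

2515 K


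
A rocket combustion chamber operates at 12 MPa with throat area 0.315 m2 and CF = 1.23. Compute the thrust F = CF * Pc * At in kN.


F = 1.23 * 12e6 * 0.315 = 4.6494e+06 N = 4649.4 kN

4649.4 kN


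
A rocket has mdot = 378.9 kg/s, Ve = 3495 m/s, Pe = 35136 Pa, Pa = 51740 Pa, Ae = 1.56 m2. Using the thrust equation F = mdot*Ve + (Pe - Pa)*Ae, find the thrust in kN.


F = 378.9 * 3495 + (35136 - 51740) * 1.56 = 1.2984e+06 N = 1298.4 kN

1298.4 kN


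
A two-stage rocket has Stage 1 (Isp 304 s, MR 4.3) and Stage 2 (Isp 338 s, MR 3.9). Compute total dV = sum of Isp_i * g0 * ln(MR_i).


dV1 = 304 * 9.81 * ln(4.3) = 4349.9 m/s
dV2 = 338 * 9.81 * ln(3.9) = 4512.7 m/s
Total dV = 4349.9 + 4512.7 = 8862.6 m/s ~ 8863 m/s

8863 m/s


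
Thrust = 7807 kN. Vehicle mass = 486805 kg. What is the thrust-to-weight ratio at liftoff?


TWR = 7807000 / (486805 * 9.81) = 1.63

1.63


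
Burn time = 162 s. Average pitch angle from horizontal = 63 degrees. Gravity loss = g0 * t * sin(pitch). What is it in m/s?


GL = 9.81 * 162 * sin(63 deg) = 1416 m/s

1416 m/s


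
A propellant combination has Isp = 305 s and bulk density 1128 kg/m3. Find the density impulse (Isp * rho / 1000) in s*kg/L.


rho*Isp = 305 * 1128 / 1000 = 344 s*kg/L

344 s*kg/L


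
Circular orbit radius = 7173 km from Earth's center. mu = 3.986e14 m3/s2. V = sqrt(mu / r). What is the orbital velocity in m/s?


V = sqrt(3.986e14 / 7173000) = 7454 m/s

7454 m/s


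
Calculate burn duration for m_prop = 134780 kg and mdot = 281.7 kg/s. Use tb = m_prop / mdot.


tb = 134780 / 281.7 = 478.5 s

478.5 s


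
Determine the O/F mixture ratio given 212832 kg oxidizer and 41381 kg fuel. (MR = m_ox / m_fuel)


MR = 212832 / 41381 = 5.14

5.14


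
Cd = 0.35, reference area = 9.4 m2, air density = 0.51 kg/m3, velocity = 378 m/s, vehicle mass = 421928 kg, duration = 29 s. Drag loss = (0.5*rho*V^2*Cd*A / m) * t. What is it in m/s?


D = 0.5 * 0.51 * 378^2 * 0.35 * 9.4 = 119872.53 N
a = 119872.53 / 421928 = 0.2841 m/s2
dV = 0.2841 * 29 = 8.2 m/s

8.2 m/s


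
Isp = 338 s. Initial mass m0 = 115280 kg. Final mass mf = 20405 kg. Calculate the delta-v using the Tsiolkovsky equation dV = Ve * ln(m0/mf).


Ve = 338 * 9.81 = 3315.78 m/s
dV = 3315.78 * ln(115280/20405) = 5742 m/s

5742 m/s


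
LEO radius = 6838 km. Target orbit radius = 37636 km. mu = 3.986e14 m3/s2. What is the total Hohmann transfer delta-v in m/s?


V1 = sqrt(mu/r1) = 7634.91 m/s
dV1 = V1*(sqrt(2*r2/(r1+r2)) - 1) = 2297.8 m/s
V2 = sqrt(mu/r2) = 3254.37 m/s
dV2 = V2*(1 - sqrt(2*r1/(r1+r2))) = 1449.72 m/s
Total dV = 3748 m/s

3748 m/s


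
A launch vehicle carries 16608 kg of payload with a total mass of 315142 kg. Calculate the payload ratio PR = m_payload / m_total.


PR = 16608 / 315142 = 0.0527

0.0527


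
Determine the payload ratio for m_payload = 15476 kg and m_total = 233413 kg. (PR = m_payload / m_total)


PR = 15476 / 233413 = 0.0663

0.0663


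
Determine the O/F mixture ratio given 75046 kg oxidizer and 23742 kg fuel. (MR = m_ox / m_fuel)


MR = 75046 / 23742 = 3.16

3.16


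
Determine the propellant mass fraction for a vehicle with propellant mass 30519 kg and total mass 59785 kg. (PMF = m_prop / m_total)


PMF = 30519 / 59785 = 0.51

0.51


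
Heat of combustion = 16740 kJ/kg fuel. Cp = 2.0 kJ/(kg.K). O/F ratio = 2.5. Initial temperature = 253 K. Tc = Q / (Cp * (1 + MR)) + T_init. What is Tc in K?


Tc = 16740 / (2.0 * (1 + 2.5)) + 253 = 2644 K

2644 K


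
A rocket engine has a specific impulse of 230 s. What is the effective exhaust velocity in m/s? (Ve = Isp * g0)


Ve = Isp * g0 = 230 * 9.81 = 2256.3 m/s

2256.3 m/s


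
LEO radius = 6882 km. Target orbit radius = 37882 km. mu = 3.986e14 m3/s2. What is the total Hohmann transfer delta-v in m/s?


V1 = sqrt(mu/r1) = 7610.47 m/s
dV1 = V1*(sqrt(2*r2/(r1+r2)) - 1) = 2290.52 m/s
V2 = sqrt(mu/r2) = 3243.79 m/s
dV2 = V2*(1 - sqrt(2*r1/(r1+r2))) = 1445.08 m/s
Total dV = 3736 m/s

3736 m/s


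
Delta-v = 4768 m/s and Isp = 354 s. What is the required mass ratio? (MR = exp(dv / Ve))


Ve = 354 * 9.81 = 3472.74 m/s
MR = exp(4768 / 3472.74) = 3.947

3.947


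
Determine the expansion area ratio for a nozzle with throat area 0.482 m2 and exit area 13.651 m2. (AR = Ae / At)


AR = 13.651 / 0.482 = 28.3

28.3


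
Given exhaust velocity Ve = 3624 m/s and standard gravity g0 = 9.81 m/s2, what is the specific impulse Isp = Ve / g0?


Isp = Ve / g0 = 3624 / 9.81 = 369.4 s

369.4 s


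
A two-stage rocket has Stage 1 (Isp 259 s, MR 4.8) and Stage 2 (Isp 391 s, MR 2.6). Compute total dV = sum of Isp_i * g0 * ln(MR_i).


dV1 = 259 * 9.81 * ln(4.8) = 3985.5 m/s
dV2 = 391 * 9.81 * ln(2.6) = 3665.1 m/s
Total dV = 3985.5 + 3665.1 = 7650.6 m/s ~ 7651 m/s

7651 m/s


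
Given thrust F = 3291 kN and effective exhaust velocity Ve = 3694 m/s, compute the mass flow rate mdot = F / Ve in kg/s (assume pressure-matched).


mdot = F / Ve = 3291000 / 3694 = 890.9 kg/s

890.9 kg/s


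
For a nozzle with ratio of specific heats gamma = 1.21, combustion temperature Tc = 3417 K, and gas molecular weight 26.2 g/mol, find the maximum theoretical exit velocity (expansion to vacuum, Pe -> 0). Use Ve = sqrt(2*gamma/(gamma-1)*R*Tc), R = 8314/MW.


R = 8314 / 26.2 = 317.33 J/(kg.K)
Ve = sqrt(2 * 1.21 / (1.21 - 1) * 317.33 * 3417) = 3535 m/s

3535 m/s


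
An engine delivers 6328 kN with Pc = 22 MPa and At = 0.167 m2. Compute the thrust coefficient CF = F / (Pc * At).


CF = 6328000 / (22e6 * 0.167) = 1.72

1.72


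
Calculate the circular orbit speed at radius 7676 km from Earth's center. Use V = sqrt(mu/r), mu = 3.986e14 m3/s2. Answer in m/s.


V = sqrt(3.986e14 / 7676000) = 7206 m/s

7206 m/s


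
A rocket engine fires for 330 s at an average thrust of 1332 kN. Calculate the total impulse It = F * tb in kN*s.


It = 1332 * 330 = 439560 kN*s

439560 kN*s


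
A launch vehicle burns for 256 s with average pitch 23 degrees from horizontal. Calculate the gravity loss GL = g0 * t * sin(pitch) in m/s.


GL = 9.81 * 256 * sin(23 deg) = 981 m/s

981 m/s


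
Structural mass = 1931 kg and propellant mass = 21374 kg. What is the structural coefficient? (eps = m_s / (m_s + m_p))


eps = 1931 / (1931 + 21374) = 0.0829

0.0829


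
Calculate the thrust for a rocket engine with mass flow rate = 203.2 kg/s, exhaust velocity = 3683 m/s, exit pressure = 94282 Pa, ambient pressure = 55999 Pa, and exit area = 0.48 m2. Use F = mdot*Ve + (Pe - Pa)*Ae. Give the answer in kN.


F = 203.2 * 3683 + (94282 - 55999) * 0.48 = 766761.0 N = 766.8 kN

766.8 kN


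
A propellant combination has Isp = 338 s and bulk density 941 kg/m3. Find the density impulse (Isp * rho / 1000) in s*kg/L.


rho*Isp = 338 * 941 / 1000 = 318 s*kg/L

318 s*kg/L


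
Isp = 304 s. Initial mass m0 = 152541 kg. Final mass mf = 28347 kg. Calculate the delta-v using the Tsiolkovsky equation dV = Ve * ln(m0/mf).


Ve = 304 * 9.81 = 2982.24 m/s
dV = 2982.24 * ln(152541/28347) = 5019 m/s

5019 m/s


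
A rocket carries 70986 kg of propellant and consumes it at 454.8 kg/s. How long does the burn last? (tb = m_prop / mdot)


tb = 70986 / 454.8 = 156.1 s

156.1 s


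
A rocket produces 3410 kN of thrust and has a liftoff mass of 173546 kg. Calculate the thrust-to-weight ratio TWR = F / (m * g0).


TWR = 3410000 / (173546 * 9.81) = 2.0

2.0


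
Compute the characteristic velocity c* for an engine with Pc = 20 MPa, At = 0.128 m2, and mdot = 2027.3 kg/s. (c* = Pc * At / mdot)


c* = 20e6 * 0.128 / 2027.3 = 1263 m/s

1263 m/s


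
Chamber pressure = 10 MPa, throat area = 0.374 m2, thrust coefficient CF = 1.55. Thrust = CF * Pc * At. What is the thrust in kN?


F = 1.55 * 10e6 * 0.374 = 5.7970e+06 N = 5797.0 kN

5797.0 kN


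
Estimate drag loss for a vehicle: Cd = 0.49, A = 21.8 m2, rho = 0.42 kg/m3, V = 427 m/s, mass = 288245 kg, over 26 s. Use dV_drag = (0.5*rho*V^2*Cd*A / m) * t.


D = 0.5 * 0.42 * 427^2 * 0.49 * 21.8 = 409004.06 N
a = 409004.06 / 288245 = 1.4189 m/s2
dV = 1.4189 * 26 = 36.9 m/s

36.9 m/s


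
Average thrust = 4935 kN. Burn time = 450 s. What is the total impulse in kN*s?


It = 4935 * 450 = 2220750 kN*s

2220750 kN*s


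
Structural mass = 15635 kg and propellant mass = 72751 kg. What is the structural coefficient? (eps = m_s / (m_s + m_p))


eps = 15635 / (15635 + 72751) = 0.1769

0.1769


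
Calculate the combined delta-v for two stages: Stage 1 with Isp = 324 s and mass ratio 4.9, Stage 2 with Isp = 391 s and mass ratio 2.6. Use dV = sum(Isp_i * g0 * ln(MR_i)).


dV1 = 324 * 9.81 * ln(4.9) = 5051.3 m/s
dV2 = 391 * 9.81 * ln(2.6) = 3665.1 m/s
Total dV = 5051.3 + 3665.1 = 8716.4 m/s ~ 8716 m/s

8716 m/s


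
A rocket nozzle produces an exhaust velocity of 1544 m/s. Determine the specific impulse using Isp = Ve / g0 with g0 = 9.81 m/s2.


Isp = Ve / g0 = 1544 / 9.81 = 157.4 s

157.4 s


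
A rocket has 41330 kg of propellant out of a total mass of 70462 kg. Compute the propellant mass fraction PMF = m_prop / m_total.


PMF = 41330 / 70462 = 0.587

0.587


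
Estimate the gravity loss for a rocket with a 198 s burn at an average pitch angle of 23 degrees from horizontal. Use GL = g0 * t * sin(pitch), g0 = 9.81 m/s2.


GL = 9.81 * 198 * sin(23 deg) = 759 m/s

759 m/s


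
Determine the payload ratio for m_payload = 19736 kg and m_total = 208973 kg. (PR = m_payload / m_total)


PR = 19736 / 208973 = 0.0944

0.0944


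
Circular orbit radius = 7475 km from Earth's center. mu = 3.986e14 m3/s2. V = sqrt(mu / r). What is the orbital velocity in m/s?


V = sqrt(3.986e14 / 7475000) = 7302 m/s

7302 m/s


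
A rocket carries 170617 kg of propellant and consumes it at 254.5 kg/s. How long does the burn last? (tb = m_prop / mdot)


tb = 170617 / 254.5 = 670.4 s

670.4 s


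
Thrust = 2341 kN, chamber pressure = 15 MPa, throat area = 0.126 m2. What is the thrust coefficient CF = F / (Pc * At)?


CF = 2341000 / (15e6 * 0.126) = 1.24

1.24


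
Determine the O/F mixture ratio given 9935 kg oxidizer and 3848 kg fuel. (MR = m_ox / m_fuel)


MR = 9935 / 3848 = 2.58

2.58


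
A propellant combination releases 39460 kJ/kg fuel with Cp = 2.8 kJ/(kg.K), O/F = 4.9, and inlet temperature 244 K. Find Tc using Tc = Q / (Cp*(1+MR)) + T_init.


Tc = 39460 / (2.8 * (1 + 4.9)) + 244 = 2633 K

2633 K


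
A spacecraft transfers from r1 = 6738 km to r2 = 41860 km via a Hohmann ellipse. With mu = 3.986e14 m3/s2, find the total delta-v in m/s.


V1 = sqrt(mu/r1) = 7691.36 m/s
dV1 = V1*(sqrt(2*r2/(r1+r2)) - 1) = 2403.69 m/s
V2 = sqrt(mu/r2) = 3085.81 m/s
dV2 = V2*(1 - sqrt(2*r1/(r1+r2))) = 1460.86 m/s
Total dV = 3865 m/s

3865 m/s


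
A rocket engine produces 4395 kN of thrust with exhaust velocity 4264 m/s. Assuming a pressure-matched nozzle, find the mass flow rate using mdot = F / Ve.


mdot = F / Ve = 4395000 / 4264 = 1030.7 kg/s

1030.7 kg/s


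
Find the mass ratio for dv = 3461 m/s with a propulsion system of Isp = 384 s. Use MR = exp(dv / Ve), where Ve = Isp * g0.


Ve = 384 * 9.81 = 3767.04 m/s
MR = exp(3461 / 3767.04) = 2.506

2.506


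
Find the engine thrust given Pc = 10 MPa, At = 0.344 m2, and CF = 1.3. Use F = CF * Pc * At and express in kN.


F = 1.3 * 10e6 * 0.344 = 4.4720e+06 N = 4472.0 kN

4472.0 kN


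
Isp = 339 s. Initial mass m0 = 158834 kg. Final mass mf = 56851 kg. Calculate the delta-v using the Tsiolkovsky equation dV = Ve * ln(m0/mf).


Ve = 339 * 9.81 = 3325.59 m/s
dV = 3325.59 * ln(158834/56851) = 3417 m/s

3417 m/s


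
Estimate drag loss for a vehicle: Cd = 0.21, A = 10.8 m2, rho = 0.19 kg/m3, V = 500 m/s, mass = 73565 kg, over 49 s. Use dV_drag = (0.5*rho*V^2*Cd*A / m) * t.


D = 0.5 * 0.19 * 500^2 * 0.21 * 10.8 = 53865.0 N
a = 53865.0 / 73565 = 0.7322 m/s2
dV = 0.7322 * 49 = 35.9 m/s

35.9 m/s


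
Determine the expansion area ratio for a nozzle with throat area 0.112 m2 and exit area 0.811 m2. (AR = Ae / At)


AR = 0.811 / 0.112 = 7.2

7.2


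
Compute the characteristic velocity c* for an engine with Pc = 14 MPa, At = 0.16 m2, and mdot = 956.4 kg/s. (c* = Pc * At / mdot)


c* = 14e6 * 0.16 / 956.4 = 2342 m/s

2342 m/s


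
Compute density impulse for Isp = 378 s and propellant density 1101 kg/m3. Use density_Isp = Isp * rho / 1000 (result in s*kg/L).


rho*Isp = 378 * 1101 / 1000 = 416 s*kg/L

416 s*kg/L


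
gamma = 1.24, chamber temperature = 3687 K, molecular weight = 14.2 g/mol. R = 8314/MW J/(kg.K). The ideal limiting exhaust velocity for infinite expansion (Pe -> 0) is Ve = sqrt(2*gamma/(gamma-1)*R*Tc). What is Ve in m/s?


R = 8314 / 14.2 = 585.49 J/(kg.K)
Ve = sqrt(2 * 1.24 / (1.24 - 1) * 585.49 * 3687) = 4723 m/s

4723 m/s


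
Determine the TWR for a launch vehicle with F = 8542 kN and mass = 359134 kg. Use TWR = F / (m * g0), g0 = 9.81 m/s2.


TWR = 8542000 / (359134 * 9.81) = 2.42

2.42


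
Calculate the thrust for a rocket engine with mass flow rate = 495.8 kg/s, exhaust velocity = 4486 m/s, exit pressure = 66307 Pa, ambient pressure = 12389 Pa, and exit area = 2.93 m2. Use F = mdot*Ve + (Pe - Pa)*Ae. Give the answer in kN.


F = 495.8 * 4486 + (66307 - 12389) * 2.93 = 2.3821e+06 N = 2382.1 kN

2382.1 kN


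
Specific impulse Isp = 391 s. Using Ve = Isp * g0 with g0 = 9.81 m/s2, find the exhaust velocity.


Ve = Isp * g0 = 391 * 9.81 = 3835.7 m/s

3835.7 m/s


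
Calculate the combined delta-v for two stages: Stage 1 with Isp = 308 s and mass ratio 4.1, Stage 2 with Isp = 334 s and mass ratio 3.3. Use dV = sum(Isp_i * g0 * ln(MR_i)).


dV1 = 308 * 9.81 * ln(4.1) = 4263.3 m/s
dV2 = 334 * 9.81 * ln(3.3) = 3911.9 m/s
Total dV = 4263.3 + 3911.9 = 8175.2 m/s ~ 8175 m/s

8175 m/s


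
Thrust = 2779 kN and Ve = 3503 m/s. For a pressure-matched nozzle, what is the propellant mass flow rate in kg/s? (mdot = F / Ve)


mdot = F / Ve = 2779000 / 3503 = 793.3 kg/s

793.3 kg/s


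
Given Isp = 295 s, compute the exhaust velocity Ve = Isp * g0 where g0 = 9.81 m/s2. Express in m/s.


Ve = Isp * g0 = 295 * 9.81 = 2894.0 m/s

2894.0 m/s


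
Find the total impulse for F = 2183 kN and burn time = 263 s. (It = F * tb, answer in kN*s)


It = 2183 * 263 = 574129 kN*s

574129 kN*s


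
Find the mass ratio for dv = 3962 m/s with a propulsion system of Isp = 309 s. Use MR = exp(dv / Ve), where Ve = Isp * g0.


Ve = 309 * 9.81 = 3031.29 m/s
MR = exp(3962 / 3031.29) = 3.695

3.695


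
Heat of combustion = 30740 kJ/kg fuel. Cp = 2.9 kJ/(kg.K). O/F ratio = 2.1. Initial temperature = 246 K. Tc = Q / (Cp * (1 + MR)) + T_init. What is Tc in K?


Tc = 30740 / (2.9 * (1 + 2.1)) + 246 = 3665 K

3665 K


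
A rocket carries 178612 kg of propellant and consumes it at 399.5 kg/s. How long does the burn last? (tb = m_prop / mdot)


tb = 178612 / 399.5 = 447.1 s

447.1 s


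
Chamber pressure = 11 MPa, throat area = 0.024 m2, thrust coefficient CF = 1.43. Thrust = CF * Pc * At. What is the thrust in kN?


F = 1.43 * 11e6 * 0.024 = 377520.0 N = 377.5 kN

377.5 kN


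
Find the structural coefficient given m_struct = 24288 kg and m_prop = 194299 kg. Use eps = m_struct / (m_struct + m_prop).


eps = 24288 / (24288 + 194299) = 0.1111

0.1111


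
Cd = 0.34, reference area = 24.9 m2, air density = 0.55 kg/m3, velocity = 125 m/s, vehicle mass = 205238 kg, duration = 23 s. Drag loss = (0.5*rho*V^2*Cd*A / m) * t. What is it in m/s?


D = 0.5 * 0.55 * 125^2 * 0.34 * 24.9 = 36377.34 N
a = 36377.34 / 205238 = 0.1772 m/s2
dV = 0.1772 * 23 = 4.1 m/s

4.1 m/s


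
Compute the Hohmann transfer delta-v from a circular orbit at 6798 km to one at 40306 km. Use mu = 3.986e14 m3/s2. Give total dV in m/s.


V1 = sqrt(mu/r1) = 7657.34 m/s
dV1 = V1*(sqrt(2*r2/(r1+r2)) - 1) = 2359.92 m/s
V2 = sqrt(mu/r2) = 3144.73 m/s
dV2 = V2*(1 - sqrt(2*r1/(r1+r2))) = 1455.22 m/s
Total dV = 3815 m/s

3815 m/s


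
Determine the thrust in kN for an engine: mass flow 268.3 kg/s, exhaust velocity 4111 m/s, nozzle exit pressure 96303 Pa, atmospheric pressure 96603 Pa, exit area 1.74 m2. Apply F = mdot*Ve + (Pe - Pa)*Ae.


F = 268.3 * 4111 + (96303 - 96603) * 1.74 = 1.1025e+06 N = 1102.5 kN

1102.5 kN


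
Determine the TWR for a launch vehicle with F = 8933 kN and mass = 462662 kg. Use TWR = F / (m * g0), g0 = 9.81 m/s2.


TWR = 8933000 / (462662 * 9.81) = 1.97

1.97


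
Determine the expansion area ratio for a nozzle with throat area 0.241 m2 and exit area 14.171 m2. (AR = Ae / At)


AR = 14.171 / 0.241 = 58.8

58.8


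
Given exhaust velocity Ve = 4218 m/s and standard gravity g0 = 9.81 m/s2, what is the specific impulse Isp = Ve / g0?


Isp = Ve / g0 = 4218 / 9.81 = 430.0 s

430.0 s


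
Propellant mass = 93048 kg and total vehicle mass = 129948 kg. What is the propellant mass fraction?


PMF = 93048 / 129948 = 0.716

0.716


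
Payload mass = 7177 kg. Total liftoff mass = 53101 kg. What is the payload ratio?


PR = 7177 / 53101 = 0.1352

0.1352


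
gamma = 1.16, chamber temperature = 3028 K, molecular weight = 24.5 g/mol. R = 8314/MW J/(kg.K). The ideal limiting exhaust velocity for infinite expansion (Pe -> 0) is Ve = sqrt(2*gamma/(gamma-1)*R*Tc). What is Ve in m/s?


R = 8314 / 24.5 = 339.35 J/(kg.K)
Ve = sqrt(2 * 1.16 / (1.16 - 1) * 339.35 * 3028) = 3860 m/s

3860 m/s


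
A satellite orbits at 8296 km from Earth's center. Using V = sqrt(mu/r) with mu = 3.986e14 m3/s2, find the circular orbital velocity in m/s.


V = sqrt(3.986e14 / 8296000) = 6932 m/s

6932 m/s


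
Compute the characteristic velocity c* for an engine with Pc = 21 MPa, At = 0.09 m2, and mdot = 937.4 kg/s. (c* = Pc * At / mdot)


c* = 21e6 * 0.09 / 937.4 = 2016 m/s

2016 m/s


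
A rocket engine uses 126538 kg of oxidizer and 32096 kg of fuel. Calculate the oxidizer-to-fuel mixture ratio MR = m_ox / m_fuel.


MR = 126538 / 32096 = 3.94

3.94


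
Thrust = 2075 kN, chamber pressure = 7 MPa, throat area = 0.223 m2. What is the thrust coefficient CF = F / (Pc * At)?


CF = 2075000 / (7e6 * 0.223) = 1.33

1.33


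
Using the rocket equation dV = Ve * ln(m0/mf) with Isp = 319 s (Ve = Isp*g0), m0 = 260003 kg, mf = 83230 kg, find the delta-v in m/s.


Ve = 319 * 9.81 = 3129.39 m/s
dV = 3129.39 * ln(260003/83230) = 3565 m/s

3565 m/s


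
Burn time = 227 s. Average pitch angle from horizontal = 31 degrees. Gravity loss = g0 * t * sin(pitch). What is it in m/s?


GL = 9.81 * 227 * sin(31 deg) = 1147 m/s

1147 m/s


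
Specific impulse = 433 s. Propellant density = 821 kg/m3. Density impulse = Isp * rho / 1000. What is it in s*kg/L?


rho*Isp = 433 * 821 / 1000 = 355 s*kg/L

355 s*kg/L


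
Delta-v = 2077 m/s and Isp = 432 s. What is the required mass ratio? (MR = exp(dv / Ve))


Ve = 432 * 9.81 = 4237.92 m/s
MR = exp(2077 / 4237.92) = 1.632

1.632


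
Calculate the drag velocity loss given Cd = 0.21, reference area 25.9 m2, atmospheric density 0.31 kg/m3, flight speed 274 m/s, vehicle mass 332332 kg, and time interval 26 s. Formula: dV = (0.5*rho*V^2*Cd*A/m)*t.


D = 0.5 * 0.31 * 274^2 * 0.21 * 25.9 = 63292.45 N
a = 63292.45 / 332332 = 0.1904 m/s2
dV = 0.1904 * 26 = 5.0 m/s

5.0 m/s


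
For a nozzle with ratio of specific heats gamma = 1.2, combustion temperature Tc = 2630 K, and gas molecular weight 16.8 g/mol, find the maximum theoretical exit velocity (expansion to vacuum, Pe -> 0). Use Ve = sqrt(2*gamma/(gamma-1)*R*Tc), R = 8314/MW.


R = 8314 / 16.8 = 494.88 J/(kg.K)
Ve = sqrt(2 * 1.2 / (1.2 - 1) * 494.88 * 2630) = 3952 m/s

3952 m/s


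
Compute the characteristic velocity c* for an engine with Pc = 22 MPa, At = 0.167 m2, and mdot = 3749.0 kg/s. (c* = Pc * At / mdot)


c* = 22e6 * 0.167 / 3749.0 = 980 m/s

980 m/s


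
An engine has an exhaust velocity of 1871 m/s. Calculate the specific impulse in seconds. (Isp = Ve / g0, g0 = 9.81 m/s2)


Isp = Ve / g0 = 1871 / 9.81 = 190.7 s

190.7 s


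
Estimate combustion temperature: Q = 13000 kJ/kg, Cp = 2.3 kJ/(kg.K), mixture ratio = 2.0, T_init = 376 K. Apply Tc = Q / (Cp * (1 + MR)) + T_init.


Tc = 13000 / (2.3 * (1 + 2.0)) + 376 = 2260 K

2260 K


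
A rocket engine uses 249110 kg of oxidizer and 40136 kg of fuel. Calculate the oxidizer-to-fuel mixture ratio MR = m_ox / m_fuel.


MR = 249110 / 40136 = 6.21

6.21


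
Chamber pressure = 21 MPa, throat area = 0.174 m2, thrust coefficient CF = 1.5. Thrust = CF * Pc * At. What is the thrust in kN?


F = 1.5 * 21e6 * 0.174 = 5.4810e+06 N = 5481.0 kN

5481.0 kN


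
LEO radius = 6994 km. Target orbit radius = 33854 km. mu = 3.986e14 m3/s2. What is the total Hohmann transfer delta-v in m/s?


V1 = sqrt(mu/r1) = 7549.29 m/s
dV1 = V1*(sqrt(2*r2/(r1+r2)) - 1) = 2170.14 m/s
V2 = sqrt(mu/r2) = 3431.34 m/s
dV2 = V2*(1 - sqrt(2*r1/(r1+r2))) = 1423.37 m/s
Total dV = 3594 m/s

3594 m/s


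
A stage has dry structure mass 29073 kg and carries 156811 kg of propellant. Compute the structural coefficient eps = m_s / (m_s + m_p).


eps = 29073 / (29073 + 156811) = 0.1564

0.1564


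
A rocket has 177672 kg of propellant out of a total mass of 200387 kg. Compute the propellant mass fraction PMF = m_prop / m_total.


PMF = 177672 / 200387 = 0.887

0.887


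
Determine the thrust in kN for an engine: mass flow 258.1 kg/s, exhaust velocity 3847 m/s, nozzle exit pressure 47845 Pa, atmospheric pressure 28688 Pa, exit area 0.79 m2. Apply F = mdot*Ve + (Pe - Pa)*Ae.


F = 258.1 * 3847 + (47845 - 28688) * 0.79 = 1.0080e+06 N = 1008.0 kN

1008.0 kN


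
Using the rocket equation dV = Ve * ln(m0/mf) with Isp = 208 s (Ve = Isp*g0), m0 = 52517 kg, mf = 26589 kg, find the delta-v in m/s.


Ve = 208 * 9.81 = 2040.48 m/s
dV = 2040.48 * ln(52517/26589) = 1389 m/s

1389 m/s


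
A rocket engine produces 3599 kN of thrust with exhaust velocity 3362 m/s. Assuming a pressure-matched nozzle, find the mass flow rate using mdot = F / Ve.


mdot = F / Ve = 3599000 / 3362 = 1070.5 kg/s

1070.5 kg/s


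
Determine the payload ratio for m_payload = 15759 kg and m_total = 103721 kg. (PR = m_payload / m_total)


PR = 15759 / 103721 = 0.1519

0.1519


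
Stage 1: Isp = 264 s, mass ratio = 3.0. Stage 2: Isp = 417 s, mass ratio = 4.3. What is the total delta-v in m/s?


dV1 = 264 * 9.81 * ln(3.0) = 2845.2 m/s
dV2 = 417 * 9.81 * ln(4.3) = 5966.9 m/s
Total dV = 2845.2 + 5966.9 = 8812.1 m/s ~ 8812 m/s

8812 m/s


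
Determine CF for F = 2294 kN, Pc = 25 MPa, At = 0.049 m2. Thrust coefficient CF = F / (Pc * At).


CF = 2294000 / (25e6 * 0.049) = 1.87

1.87


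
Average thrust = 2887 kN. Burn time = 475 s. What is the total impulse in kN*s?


It = 2887 * 475 = 1371325 kN*s

1371325 kN*s


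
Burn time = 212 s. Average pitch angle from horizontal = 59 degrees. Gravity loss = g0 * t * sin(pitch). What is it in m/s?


GL = 9.81 * 212 * sin(59 deg) = 1783 m/s

1783 m/s


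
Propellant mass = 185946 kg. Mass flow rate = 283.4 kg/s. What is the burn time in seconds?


tb = 185946 / 283.4 = 656.1 s

656.1 s


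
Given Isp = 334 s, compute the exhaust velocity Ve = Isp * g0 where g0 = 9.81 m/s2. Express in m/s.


Ve = Isp * g0 = 334 * 9.81 = 3276.5 m/s

3276.5 m/s


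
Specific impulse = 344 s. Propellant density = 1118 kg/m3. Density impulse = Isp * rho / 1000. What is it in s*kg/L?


rho*Isp = 344 * 1118 / 1000 = 385 s*kg/L

385 s*kg/L


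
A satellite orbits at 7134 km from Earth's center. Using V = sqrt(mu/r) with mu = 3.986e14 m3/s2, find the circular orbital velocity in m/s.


V = sqrt(3.986e14 / 7134000) = 7475 m/s

7475 m/s


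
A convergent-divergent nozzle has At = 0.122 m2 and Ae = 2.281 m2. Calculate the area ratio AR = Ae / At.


AR = 2.281 / 0.122 = 18.7

18.7


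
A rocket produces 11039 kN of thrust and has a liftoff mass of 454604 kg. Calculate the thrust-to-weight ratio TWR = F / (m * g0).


TWR = 11039000 / (454604 * 9.81) = 2.48

2.48


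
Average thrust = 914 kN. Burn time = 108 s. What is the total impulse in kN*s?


It = 914 * 108 = 98712 kN*s

98712 kN*s


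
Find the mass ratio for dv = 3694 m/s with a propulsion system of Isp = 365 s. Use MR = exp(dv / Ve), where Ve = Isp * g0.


Ve = 365 * 9.81 = 3580.65 m/s
MR = exp(3694 / 3580.65) = 2.806

2.806
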